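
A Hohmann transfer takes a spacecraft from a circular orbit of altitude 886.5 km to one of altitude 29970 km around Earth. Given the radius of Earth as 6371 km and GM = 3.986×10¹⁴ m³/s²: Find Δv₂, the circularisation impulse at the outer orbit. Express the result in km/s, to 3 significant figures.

r₁ = 6371 + 886.5 = 7257.5 km = 7.2575×10⁶ m.
r₂ = 6371 + 29970 = 36341 km = 3.6341×10⁷ m.
Transfer ellipse a_t = (r₁ + r₂)/2 = 2.180×10⁷ m.
At r₁: circular v_c1 = √(μ/r₁) = 7411 m/s; transfer-perigee v_p = √[μ(2/r₁ − 1/a_t)] = 9569 m/s.
At r₂: circular v_c2 = √(μ/r₂) = 3312 m/s; transfer-apogee v_a = √[μ(2/r₂ − 1/a_t)] = 1911 m/s.
Δv₂ = v_c2 − v_a = 1401 m/s.
= 1.401 km/s.

Δv ≈ 1.40 km/s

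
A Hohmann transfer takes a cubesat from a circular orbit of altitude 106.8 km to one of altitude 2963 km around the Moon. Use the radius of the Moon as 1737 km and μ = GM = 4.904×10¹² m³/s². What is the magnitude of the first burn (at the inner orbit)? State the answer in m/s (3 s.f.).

r₁ = 1737 + 106.8 = 1843.8 km = 1.8438×10⁶ m.
r₂ = 1737 + 2963 = 4700.0 km = 4.7000×10⁶ m.
Transfer ellipse a_t = (r₁ + r₂)/2 = 3.272×10⁶ m.
At r₁: circular v_c1 = √(μ/r₁) = 1631 m/s; transfer-perilune v_p = √[μ(2/r₁ − 1/a_t)] = 1955 m/s.
Δv₁ = v_p − v_c1 = 323.8 m/s.

Δv ≈ 324 m/s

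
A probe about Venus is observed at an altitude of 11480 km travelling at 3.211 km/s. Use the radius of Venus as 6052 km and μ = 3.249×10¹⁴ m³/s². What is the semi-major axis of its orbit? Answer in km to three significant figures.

a ≈ 12100 km

r = 6052 + 11480 = 17532 km = 1.753×10⁷ m.
Vis-viva rearranged: 1/a = 2/r − v²/μ = 1.141×10⁻⁷ − 3.173×10⁻⁸ = 8.234×10⁻⁸ m⁻¹.
a = 1.214×10⁷ m = 12144 km.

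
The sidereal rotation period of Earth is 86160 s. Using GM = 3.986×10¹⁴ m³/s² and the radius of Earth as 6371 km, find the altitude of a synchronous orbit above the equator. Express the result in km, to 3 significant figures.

A synchronous orbit has period T, so by Kepler's third law a = (μT²/4π²)^(1/3).
μT²/4π² = 3.986×10¹⁴ × (8.616×10⁴)² / 39.48 = 7.495×10²² m³.
a = 4.216×10⁷ m = 42163 km.
Altitude h = a − R = 42163 − 6371 = 35792 km.

h_sync ≈ 35800 km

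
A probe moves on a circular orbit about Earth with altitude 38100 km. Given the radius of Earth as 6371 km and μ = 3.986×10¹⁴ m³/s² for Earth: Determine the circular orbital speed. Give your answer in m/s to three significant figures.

r = 6371 + 38100 = 44471 km = 4.4471×10⁷ m.
For a circular orbit v = √(μ/r) = √(3.986×10¹⁴ / 4.447×10⁷) = √(8.963×10⁶) = 2994 m/s.

v ≈ 2990 m/s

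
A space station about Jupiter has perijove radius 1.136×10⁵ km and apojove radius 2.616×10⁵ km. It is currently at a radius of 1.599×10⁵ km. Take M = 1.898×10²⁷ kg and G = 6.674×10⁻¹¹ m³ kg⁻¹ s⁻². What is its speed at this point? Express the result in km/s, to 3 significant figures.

v ≈ 30.2 km/s

μ = GM = 6.674×10⁻¹¹ × 1.898×10²⁷ = 1.267×10¹⁷ m³/s².
Semi-major axis a = (r_p + r_a)/2 = 1.8760×10⁵ km = 1.876×10⁸ m.
Vis-viva: v² = μ(2/r − 1/a) = 1.267×10¹⁷ × (1.251×10⁻⁸ − 5.330×10⁻⁹) = 9.092×10⁸ m²/s².
v = 30150 m/s = 30.15 km/s.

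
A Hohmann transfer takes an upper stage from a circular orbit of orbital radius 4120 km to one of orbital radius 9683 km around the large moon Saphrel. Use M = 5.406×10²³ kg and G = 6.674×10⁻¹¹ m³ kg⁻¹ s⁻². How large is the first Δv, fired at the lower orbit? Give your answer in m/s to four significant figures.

Δv ≈ 546.0 m/s

μ = GM = 6.674×10⁻¹¹ × 5.406×10²³ = 3.608×10¹³ m³/s².
r₁ = 4120 km = 4.120×10⁶ m.
r₂ = 9683 km = 9.683×10⁶ m.
Transfer ellipse a_t = (r₁ + r₂)/2 = 6.902×10⁶ m.
At r₁: circular v_c1 = √(μ/r₁) = 2959 m/s; transfer-periapsis v_p = √[μ(2/r₁ − 1/a_t)] = 3505 m/s.
Δv₁ = v_p − v_c1 = 546.0 m/s.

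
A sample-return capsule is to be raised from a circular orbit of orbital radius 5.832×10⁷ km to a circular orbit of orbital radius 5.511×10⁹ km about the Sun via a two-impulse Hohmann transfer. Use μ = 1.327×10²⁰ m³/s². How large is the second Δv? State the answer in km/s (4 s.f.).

r₁ = 5.832×10⁷ km = 5.832×10¹⁰ m.
r₂ = 5.511×10⁹ km = 5.511×10¹² m.
Transfer ellipse a_t = (r₁ + r₂)/2 = 2.785×10¹² m.
At r₁: circular v_c1 = √(μ/r₁) = 47700 m/s; transfer-perihelion v_p = √[μ(2/r₁ − 1/a_t)] = 67110 m/s.
At r₂: circular v_c2 = √(μ/r₂) = 4907 m/s; transfer-aphelion v_a = √[μ(2/r₂ − 1/a_t)] = 710.1 m/s.
Δv₂ = v_c2 − v_a = 4197 m/s.
= 4.197 km/s.

Δv ≈ 4.197 km/s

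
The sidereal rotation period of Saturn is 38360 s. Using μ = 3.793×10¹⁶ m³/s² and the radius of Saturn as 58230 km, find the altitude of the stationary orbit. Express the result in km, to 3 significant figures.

A synchronous orbit has period T, so by Kepler's third law a = (μT²/4π²)^(1/3).
μT²/4π² = 3.793×10¹⁶ × (3.836×10⁴)² / 39.48 = 1.414×10²⁴ m³.
a = 1.122×10⁸ m = 1.1223×10⁵ km.
Altitude h = a − R = 1.1223×10⁵ − 58230 = 54005 km.

h_sync ≈ 54000 km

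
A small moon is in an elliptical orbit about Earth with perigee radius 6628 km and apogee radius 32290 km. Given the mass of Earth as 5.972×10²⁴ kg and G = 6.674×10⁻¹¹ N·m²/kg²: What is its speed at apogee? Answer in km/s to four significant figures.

v ≈ 2.050 km/s

μ = GM = 6.674×10⁻¹¹ × 5.972×10²⁴ = 3.986×10¹⁴ m³/s².
Semi-major axis a = (r_p + r_a)/2 = 19459 km = 1.946×10⁷ m.
Vis-viva: v² = μ(2/r − 1/a) = 3.986×10¹⁴ × (6.194×10⁻⁸ − 5.139×10⁻⁸) = 4.204×10⁶ m²/s².
v = 2050 m/s = 2.050 km/s.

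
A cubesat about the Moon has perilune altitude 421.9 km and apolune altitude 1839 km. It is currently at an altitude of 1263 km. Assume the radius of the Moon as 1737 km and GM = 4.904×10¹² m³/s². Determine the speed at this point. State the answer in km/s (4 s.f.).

v ≈ 1.249 km/s

r_p = 1737 + 421.9 = 2158.9 km = 2.1589×10⁶ m.
r_a = 1737 + 1839 = 3576.0 km = 3.5760×10⁶ m.
r = 1737 + 1263 = 3000.0 km = 3.000×10⁶ m.
Semi-major axis a = (r_p + r_a)/2 = 2867.4 km = 2.867×10⁶ m.
Vis-viva: v² = μ(2/r − 1/a) = 4.904×10¹² × (6.667×10⁻⁷ − 3.487×10⁻⁷) = 1.559×10⁶ m²/s².
v = 1249 m/s = 1.249 km/s.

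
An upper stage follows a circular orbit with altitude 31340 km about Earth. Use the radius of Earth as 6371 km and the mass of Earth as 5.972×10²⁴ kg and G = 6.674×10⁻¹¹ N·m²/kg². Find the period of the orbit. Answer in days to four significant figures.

T ≈ 0.8436 days

μ = GM = 6.674×10⁻¹¹ × 5.972×10²⁴ = 3.986×10¹⁴ m³/s².
r = 6371 + 31340 = 37711 km = 3.7711×10⁷ m.
Kepler's third law: T = 2π√(r³/μ) = 2π√((3.771×10⁷)³ / 3.986×10¹⁴).
r³/μ = 1.346×10⁸ s², so T = 2π × 1.160×10⁴ = 7.288×10⁴ s.
Converting: 7.288×10⁴ s ÷ 86400 = 0.8436 days.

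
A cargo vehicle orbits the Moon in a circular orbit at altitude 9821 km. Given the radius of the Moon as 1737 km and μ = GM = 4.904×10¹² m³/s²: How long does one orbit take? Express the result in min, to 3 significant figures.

r = 1737 + 9821 = 11558 km = 1.1558×10⁷ m.
Kepler's third law: T = 2π√(r³/μ) = 2π√((1.156×10⁷)³ / 4.904×10¹²).
r³/μ = 3.148×10⁸ s², so T = 2π × 1.774×10⁴ = 1.115×10⁵ s.
Converting: 1.115×10⁵ s ÷ 60.00 = 1858 min.

T ≈ 1860 min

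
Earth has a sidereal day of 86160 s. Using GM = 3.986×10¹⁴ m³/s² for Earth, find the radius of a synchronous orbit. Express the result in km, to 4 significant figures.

A synchronous orbit has period T, so by Kepler's third law a = (μT²/4π²)^(1/3).
μT²/4π² = 3.986×10¹⁴ × (8.616×10⁴)² / 39.48 = 7.495×10²² m³.
a = 4.216×10⁷ m = 42163 km.

r_sync ≈ 42160 km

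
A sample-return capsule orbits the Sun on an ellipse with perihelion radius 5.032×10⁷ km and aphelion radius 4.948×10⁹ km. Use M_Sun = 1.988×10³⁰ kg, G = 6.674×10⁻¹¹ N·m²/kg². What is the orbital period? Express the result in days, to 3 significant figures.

T ≈ 24900 days

μ = GM = 6.674×10⁻¹¹ × 1.988×10³⁰ = 1.327×10²⁰ m³/s².
Semi-major axis a = (r_p + r_a)/2 = (5.0320×10⁷ + 4.9480×10⁹)/2 = 2.4992×10⁹ km = 2.499×10¹² m.
By Kepler's third law T = 2π√(a³/μ) = 2π × 3.430×10⁸ = 2.155×10⁹ s.
= 24940 days.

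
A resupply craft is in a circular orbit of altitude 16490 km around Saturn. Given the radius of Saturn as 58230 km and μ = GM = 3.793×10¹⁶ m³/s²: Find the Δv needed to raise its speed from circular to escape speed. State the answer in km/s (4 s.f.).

Δv ≈ 9.332 km/s

r = 58230 + 16490 = 74720 km = 7.4720×10⁷ m.
Circular speed v_c = √(μ/r) = 22530 m/s.
Escape speed v_esc = √(2μ/r) = √2 × v_c = 31860 m/s.
Δv = v_esc − v_c = 9332 m/s = 9.332 km/s.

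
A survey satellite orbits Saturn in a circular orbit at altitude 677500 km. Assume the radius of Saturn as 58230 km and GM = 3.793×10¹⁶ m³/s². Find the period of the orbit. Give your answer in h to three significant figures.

T ≈ 179 h

r = 58230 + 677500 = 735730 km = 7.3573×10⁸ m.
Kepler's third law: T = 2π√(r³/μ) = 2π√((7.357×10⁸)³ / 3.793×10¹⁶).
r³/μ = 1.050×10¹⁰ s², so T = 2π × 1.025×10⁵ = 6.438×10⁵ s.
Converting: 6.438×10⁵ s ÷ 3600 = 178.8 h.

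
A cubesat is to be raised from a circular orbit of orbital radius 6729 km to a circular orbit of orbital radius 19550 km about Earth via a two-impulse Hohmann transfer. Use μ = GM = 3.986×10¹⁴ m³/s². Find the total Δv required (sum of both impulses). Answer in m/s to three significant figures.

r₁ = 6729 km = 6.729×10⁶ m.
r₂ = 19550 km = 1.955×10⁷ m.
Transfer ellipse a_t = (r₁ + r₂)/2 = 1.314×10⁷ m.
At r₁: circular v_c1 = √(μ/r₁) = 7697 m/s; transfer-perigee v_p = √[μ(2/r₁ − 1/a_t)] = 9388 m/s.
Δv₁ = v_p − v_c1 = 1692 m/s.
At r₂: circular v_c2 = √(μ/r₂) = 4515 m/s; transfer-apogee v_a = √[μ(2/r₂ − 1/a_t)] = 3231 m/s.
Δv₂ = v_c2 − v_a = 1284 m/s.
Total Δv = Δv₁ + Δv₂ = 2976 m/s.

Δv_total ≈ 2980 m/s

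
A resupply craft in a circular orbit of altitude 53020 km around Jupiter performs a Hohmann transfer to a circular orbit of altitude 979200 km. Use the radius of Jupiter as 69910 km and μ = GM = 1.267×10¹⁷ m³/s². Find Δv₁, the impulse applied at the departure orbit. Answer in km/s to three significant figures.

Δv ≈ 10.9 km/s

r₁ = 69910 + 53020 = 122930 km = 1.2293×10⁸ m.
r₂ = 69910 + 979200 = 1049100 km = 1.0491×10⁹ m.
Transfer ellipse a_t = (r₁ + r₂)/2 = 5.860×10⁸ m.
At r₁: circular v_c1 = √(μ/r₁) = 32100 m/s; transfer-perijove v_p = √[μ(2/r₁ − 1/a_t)] = 42950 m/s.
Δv₁ = v_p − v_c1 = 10850 m/s.
= 10.85 km/s.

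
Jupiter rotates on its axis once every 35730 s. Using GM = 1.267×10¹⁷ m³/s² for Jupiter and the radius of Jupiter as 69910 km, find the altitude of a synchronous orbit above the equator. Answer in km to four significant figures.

A synchronous orbit has period T, so by Kepler's third law a = (μT²/4π²)^(1/3).
μT²/4π² = 1.267×10¹⁷ × (3.573×10⁴)² / 39.48 = 4.097×10²⁴ m³.
a = 1.600×10⁸ m = 1.6002×10⁵ km.
Altitude h = a − R = 1.6002×10⁵ − 69910 = 90105 km.

h_sync ≈ 90110 km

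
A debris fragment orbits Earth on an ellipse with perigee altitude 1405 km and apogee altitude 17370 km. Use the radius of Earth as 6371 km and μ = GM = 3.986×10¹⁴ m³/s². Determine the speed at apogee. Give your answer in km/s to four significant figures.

v ≈ 2.878 km/s

r_p = 6371 + 1405 = 7776.0 km = 7.7760×10⁶ m.
r_a = 6371 + 17370 = 23741 km = 2.3741×10⁷ m.
Semi-major axis a = (r_p + r_a)/2 = 15758 km = 1.576×10⁷ m.
Vis-viva: v² = μ(2/r − 1/a) = 3.986×10¹⁴ × (8.424×10⁻⁸ − 6.346×10⁻⁸) = 8.285×10⁶ m²/s².
v = 2878 m/s = 2.878 km/s.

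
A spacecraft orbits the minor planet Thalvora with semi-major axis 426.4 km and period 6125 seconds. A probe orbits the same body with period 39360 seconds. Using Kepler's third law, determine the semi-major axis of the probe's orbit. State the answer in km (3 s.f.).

Kepler's third law: a³ ∝ T², so a₂ = a₁ (T₂/T₁)^(2/3).
T₂/T₁ = 6.426, (T₂/T₁)^(2/3) = 3.456.
a₂ = 426.4 × 3.456 = 1474 km.

a₂ ≈ 1470 km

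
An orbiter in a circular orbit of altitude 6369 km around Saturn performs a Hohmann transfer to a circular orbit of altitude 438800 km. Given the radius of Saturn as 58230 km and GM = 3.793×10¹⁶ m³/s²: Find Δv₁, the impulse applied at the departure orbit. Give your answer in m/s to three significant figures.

r₁ = 58230 + 6369 = 64599 km = 6.4599×10⁷ m.
r₂ = 58230 + 438800 = 497030 km = 4.9703×10⁸ m.
Transfer ellipse a_t = (r₁ + r₂)/2 = 2.808×10⁸ m.
At r₁: circular v_c1 = √(μ/r₁) = 24230 m/s; transfer-perikrone v_p = √[μ(2/r₁ − 1/a_t)] = 32240 m/s.
Δv₁ = v_p − v_c1 = 8006 m/s.

Δv ≈ 8010 m/s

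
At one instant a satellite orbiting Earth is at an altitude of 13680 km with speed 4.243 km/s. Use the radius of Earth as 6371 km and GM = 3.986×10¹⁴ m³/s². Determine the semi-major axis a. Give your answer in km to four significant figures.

r = 6371 + 13680 = 20051 km = 2.005×10⁷ m.
Specific orbital energy ε = v²/2 − μ/r = (4243)²/2 − 3.986×10¹⁴/2.005×10⁷ = -1.088×10⁷ J/kg.
Since ε = −μ/(2a), a = −μ/(2ε) = 1.832×10⁷ m = 18322 km.

a ≈ 18320 km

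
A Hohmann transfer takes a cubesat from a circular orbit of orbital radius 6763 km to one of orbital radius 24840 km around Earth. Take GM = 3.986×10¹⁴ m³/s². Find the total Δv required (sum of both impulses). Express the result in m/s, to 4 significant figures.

r₁ = 6763 km = 6.763×10⁶ m.
r₂ = 24840 km = 2.484×10⁷ m.
Transfer ellipse a_t = (r₁ + r₂)/2 = 1.580×10⁷ m.
At r₁: circular v_c1 = √(μ/r₁) = 7677 m/s; transfer-perigee v_p = √[μ(2/r₁ − 1/a_t)] = 9626 m/s.
Δv₁ = v_p − v_c1 = 1948 m/s.
At r₂: circular v_c2 = √(μ/r₂) = 4006 m/s; transfer-apogee v_a = √[μ(2/r₂ − 1/a_t)] = 2621 m/s.
Δv₂ = v_c2 − v_a = 1385 m/s.
Total Δv = Δv₁ + Δv₂ = 3334 m/s.

Δv_total ≈ 3334 m/s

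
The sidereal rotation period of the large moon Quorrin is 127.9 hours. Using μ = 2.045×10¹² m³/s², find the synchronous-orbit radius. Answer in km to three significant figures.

T = 127.9 hours = 4.604×10⁵ s.
A synchronous orbit has period T, so by Kepler's third law a = (μT²/4π²)^(1/3).
μT²/4π² = 2.045×10¹² × (4.604×10⁵)² / 39.48 = 1.098×10²² m³.
a = 2.223×10⁷ m = 22228 km.

r_sync ≈ 22200 km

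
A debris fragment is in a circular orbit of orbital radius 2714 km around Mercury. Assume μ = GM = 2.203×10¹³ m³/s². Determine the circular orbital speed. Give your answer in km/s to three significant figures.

v ≈ 2.85 km/s

r = 2714 km = 2.714×10⁶ m.
For a circular orbit v = √(μ/r) = √(2.203×10¹³ / 2.714×10⁶) = √(8.117×10⁶) = 2849 m/s.
That is 2.849 km/s.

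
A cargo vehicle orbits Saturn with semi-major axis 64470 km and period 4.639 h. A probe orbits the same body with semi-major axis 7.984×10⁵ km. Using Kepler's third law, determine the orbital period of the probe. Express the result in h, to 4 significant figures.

T₂ ≈ 202.2 h

Kepler's third law: T² ∝ a³, so T₂ = T₁ (a₂/a₁)^(3/2).
a₂/a₁ = 12.38, (a₂/a₁)^(3/2) = 43.58.
T₂ = 4.639 × 43.58 = 202.2 h.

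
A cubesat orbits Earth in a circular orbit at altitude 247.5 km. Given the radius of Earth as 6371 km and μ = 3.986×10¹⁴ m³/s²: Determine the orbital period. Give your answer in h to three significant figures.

T ≈ 1.49 h

r = 6371 + 247.5 = 6618.5 km = 6.6185×10⁶ m.
Kepler's third law: T = 2π√(r³/μ) = 2π√((6.618×10⁶)³ / 3.986×10¹⁴).
r³/μ = 7.273×10⁵ s², so T = 2π × 8.528×10² = 5.359×10³ s.
Converting: 5.359×10³ s ÷ 3600 = 1.488 h.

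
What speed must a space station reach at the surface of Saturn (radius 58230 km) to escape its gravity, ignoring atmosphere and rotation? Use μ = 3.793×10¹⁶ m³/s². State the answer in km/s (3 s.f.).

v_esc ≈ 36.1 km/s

r = R = 5.823×10⁷ m.
Escape speed v_esc = √(2μ/r) = √(2 × 3.793×10¹⁶ / 5.823×10⁷) = √(1.303×10⁹) = 36090 m/s.
= 36.09 km/s.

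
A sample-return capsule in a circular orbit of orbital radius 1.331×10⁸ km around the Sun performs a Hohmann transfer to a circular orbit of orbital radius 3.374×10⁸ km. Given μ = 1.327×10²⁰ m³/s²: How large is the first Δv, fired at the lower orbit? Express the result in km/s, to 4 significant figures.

Δv ≈ 6.239 km/s

r₁ = 1.331×10⁸ km = 1.331×10¹¹ m.
r₂ = 3.374×10⁸ km = 3.374×10¹¹ m.
Transfer ellipse a_t = (r₁ + r₂)/2 = 2.352×10¹¹ m.
At r₁: circular v_c1 = √(μ/r₁) = 31580 m/s; transfer-perihelion v_p = √[μ(2/r₁ − 1/a_t)] = 37810 m/s.
Δv₁ = v_p − v_c1 = 6239 m/s.
= 6.239 km/s.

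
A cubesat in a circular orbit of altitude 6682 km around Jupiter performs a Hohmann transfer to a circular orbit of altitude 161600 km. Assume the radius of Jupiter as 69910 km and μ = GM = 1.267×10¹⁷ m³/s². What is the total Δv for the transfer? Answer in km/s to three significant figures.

Δv_total ≈ 16.1 km/s

r₁ = 69910 + 6682 = 76592 km = 7.6592×10⁷ m.
r₂ = 69910 + 161600 = 231510 km = 2.3151×10⁸ m.
Transfer ellipse a_t = (r₁ + r₂)/2 = 1.541×10⁸ m.
At r₁: circular v_c1 = √(μ/r₁) = 40670 m/s; transfer-perijove v_p = √[μ(2/r₁ − 1/a_t)] = 49860 m/s.
Δv₁ = v_p − v_c1 = 9188 m/s.
At r₂: circular v_c2 = √(μ/r₂) = 23390 m/s; transfer-apojove v_a = √[μ(2/r₂ − 1/a_t)] = 16500 m/s.
Δv₂ = v_c2 − v_a = 6899 m/s.
Total Δv = Δv₁ + Δv₂ = 16090 m/s = 16.09 km/s.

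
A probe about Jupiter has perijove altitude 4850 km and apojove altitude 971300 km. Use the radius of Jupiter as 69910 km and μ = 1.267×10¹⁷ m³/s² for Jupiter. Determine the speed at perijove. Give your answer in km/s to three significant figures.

v ≈ 56.2 km/s

r_p = 69910 + 4850 = 74760 km = 7.4760×10⁷ m.
r_a = 69910 + 971300 = 1041200 km = 1.0412×10⁹ m.
Semi-major axis a = (r_p + r_a)/2 = 5.5798×10⁵ km = 5.580×10⁸ m.
Vis-viva: v² = μ(2/r − 1/a) = 1.267×10¹⁷ × (2.675×10⁻⁸ − 1.792×10⁻⁹) = 3.162×10⁹ m²/s².
v = 56240 m/s = 56.24 km/s.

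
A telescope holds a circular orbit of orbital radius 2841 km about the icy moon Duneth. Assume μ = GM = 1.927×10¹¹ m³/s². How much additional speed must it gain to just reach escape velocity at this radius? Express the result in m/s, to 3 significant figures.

Δv ≈ 108 m/s

r = 2841 km = 2.841×10⁶ m.
Circular speed v_c = √(μ/r) = 260.4 m/s.
Escape speed v_esc = √(2μ/r) = √2 × v_c = 368.3 m/s.
Δv = v_esc − v_c = 107.9 m/s.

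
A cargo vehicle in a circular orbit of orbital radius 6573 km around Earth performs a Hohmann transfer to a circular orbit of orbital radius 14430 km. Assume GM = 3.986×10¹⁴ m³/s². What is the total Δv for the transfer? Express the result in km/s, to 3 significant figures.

r₁ = 6573 km = 6.573×10⁶ m.
r₂ = 14430 km = 1.443×10⁷ m.
Transfer ellipse a_t = (r₁ + r₂)/2 = 1.050×10⁷ m.
At r₁: circular v_c1 = √(μ/r₁) = 7787 m/s; transfer-perigee v_p = √[μ(2/r₁ − 1/a_t)] = 9128 m/s.
Δv₁ = v_p − v_c1 = 1341 m/s.
At r₂: circular v_c2 = √(μ/r₂) = 5256 m/s; transfer-apogee v_a = √[μ(2/r₂ − 1/a_t)] = 4158 m/s.
Δv₂ = v_c2 − v_a = 1098 m/s.
Total Δv = Δv₁ + Δv₂ = 2439 m/s = 2.439 km/s.

Δv_total ≈ 2.44 km/s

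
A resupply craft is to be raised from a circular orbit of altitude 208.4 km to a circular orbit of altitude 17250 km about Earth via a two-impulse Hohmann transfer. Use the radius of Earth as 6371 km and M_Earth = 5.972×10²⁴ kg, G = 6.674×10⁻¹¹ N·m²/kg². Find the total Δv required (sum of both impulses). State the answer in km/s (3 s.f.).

μ = GM = 6.674×10⁻¹¹ × 5.972×10²⁴ = 3.986×10¹⁴ m³/s².
r₁ = 6371 + 208.4 = 6579.4 km = 6.5794×10⁶ m.
r₂ = 6371 + 17250 = 23621 km = 2.3621×10⁷ m.
Transfer ellipse a_t = (r₁ + r₂)/2 = 1.510×10⁷ m.
At r₁: circular v_c1 = √(μ/r₁) = 7783 m/s; transfer-perigee v_p = √[μ(2/r₁ − 1/a_t)] = 9735 m/s.
Δv₁ = v_p − v_c1 = 1951 m/s.
At r₂: circular v_c2 = √(μ/r₂) = 4108 m/s; transfer-apogee v_a = √[μ(2/r₂ − 1/a_t)] = 2711 m/s.
Δv₂ = v_c2 − v_a = 1396 m/s.
Total Δv = Δv₁ + Δv₂ = 3348 m/s = 3.348 km/s.

Δv_total ≈ 3.35 km/s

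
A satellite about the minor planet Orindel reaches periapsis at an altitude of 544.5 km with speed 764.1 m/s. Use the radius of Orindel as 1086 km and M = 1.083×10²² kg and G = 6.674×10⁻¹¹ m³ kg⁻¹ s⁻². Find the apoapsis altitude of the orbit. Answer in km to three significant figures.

apoapsis altitude ≈ 2060 km

μ = GM = 6.674×10⁻¹¹ × 1.083×10²² = 7.228×10¹¹ m³/s².
r_p = 1086 + 544.5 = 1630.5 km = 1.630×10⁶ m.
Specific energy ε = v²/2 − μ/r = -1.514×10⁵ J/kg, so a = −μ/(2ε) = 2.387×10⁶ m.
The apsides satisfy r_p + r_a = 2a, so the apoapsis radius is 2a − r_p = 3.144×10⁶ m = 3144.5 km.
Apoapsis altitude = 3144.5 − 1086 = 2058.5 km.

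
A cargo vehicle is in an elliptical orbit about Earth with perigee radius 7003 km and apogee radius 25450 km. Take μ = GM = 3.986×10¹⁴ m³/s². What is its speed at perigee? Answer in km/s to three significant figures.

Semi-major axis a = (r_p + r_a)/2 = 16226 km = 1.623×10⁷ m.
Vis-viva: v² = μ(2/r − 1/a) = 3.986×10¹⁴ × (2.856×10⁻⁷ − 6.163×10⁻⁸) = 8.927×10⁷ m²/s².
v = 9448 m/s = 9.448 km/s.

v ≈ 9.45 km/s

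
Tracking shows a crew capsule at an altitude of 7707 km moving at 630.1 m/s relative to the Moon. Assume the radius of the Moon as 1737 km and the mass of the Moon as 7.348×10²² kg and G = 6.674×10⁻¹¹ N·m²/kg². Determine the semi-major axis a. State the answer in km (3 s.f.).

μ = GM = 6.674×10⁻¹¹ × 7.348×10²² = 4.904×10¹² m³/s².
r = 1737 + 7707 = 9444.0 km = 9.444×10⁶ m.
Vis-viva rearranged: 1/a = 2/r − v²/μ = 2.118×10⁻⁷ − 8.096×10⁻⁸ = 1.308×10⁻⁷ m⁻¹.
a = 7.644×10⁶ m = 7644.3 km.

a ≈ 7640 km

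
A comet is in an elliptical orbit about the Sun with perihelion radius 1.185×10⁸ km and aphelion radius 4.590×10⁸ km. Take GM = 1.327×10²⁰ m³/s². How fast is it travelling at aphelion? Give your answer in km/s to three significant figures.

v ≈ 10.9 km/s

Semi-major axis a = (r_p + r_a)/2 = 2.8875×10⁸ km = 2.888×10¹¹ m.
Vis-viva: v² = μ(2/r − 1/a) = 1.327×10²⁰ × (4.357×10⁻¹² − 3.463×10⁻¹²) = 1.186×10⁸ m²/s².
v = 10890 m/s = 10.89 km/s.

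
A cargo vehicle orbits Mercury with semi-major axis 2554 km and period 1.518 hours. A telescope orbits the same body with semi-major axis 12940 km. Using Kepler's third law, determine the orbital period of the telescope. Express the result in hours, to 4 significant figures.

Kepler's third law: T² ∝ a³, so T₂ = T₁ (a₂/a₁)^(3/2).
a₂/a₁ = 5.067, (a₂/a₁)^(3/2) = 11.40.
T₂ = 1.518 × 11.40 = 17.31 hours.

T₂ ≈ 17.31 hours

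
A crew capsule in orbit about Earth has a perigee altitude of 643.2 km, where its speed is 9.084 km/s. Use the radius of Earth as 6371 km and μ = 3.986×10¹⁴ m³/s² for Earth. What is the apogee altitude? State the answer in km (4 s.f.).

r_p = 6371 + 643.2 = 7014.2 km = 7.014×10⁶ m.
Specific energy ε = v²/2 − μ/r = -1.557×10⁷ J/kg, so a = −μ/(2ε) = 1.280×10⁷ m.
The apsides satisfy r_p + r_a = 2a, so the apogee radius is 2a − r_p = 1.859×10⁷ m = 18590 km.
Apogee altitude = 18590 − 6371 = 12219 km.

apogee altitude ≈ 12220 km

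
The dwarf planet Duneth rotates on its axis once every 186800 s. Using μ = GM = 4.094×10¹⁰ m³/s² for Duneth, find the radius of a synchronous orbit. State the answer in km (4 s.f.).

A synchronous orbit has period T, so by Kepler's third law a = (μT²/4π²)^(1/3).
μT²/4π² = 4.094×10¹⁰ × (1.868×10⁵)² / 39.48 = 3.619×10¹⁹ m³.
a = 3.308×10⁶ m = 3307.6 km.

r_sync ≈ 3308 km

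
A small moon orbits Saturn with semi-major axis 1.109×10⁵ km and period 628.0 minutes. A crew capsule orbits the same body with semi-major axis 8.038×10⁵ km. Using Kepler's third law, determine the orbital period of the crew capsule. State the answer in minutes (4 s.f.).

Kepler's third law: T² ∝ a³, so T₂ = T₁ (a₂/a₁)^(3/2).
a₂/a₁ = 7.248, (a₂/a₁)^(3/2) = 19.51.
T₂ = 628.0 × 19.51 = 12250 minutes.

T₂ ≈ 12250 minutes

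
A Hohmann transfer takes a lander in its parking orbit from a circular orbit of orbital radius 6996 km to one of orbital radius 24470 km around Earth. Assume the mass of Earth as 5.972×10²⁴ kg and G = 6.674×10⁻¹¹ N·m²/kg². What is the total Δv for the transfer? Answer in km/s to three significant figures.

μ = GM = 6.674×10⁻¹¹ × 5.972×10²⁴ = 3.986×10¹⁴ m³/s².
r₁ = 6996 km = 6.996×10⁶ m.
r₂ = 24470 km = 2.447×10⁷ m.
Transfer ellipse a_t = (r₁ + r₂)/2 = 1.573×10⁷ m.
At r₁: circular v_c1 = √(μ/r₁) = 7548 m/s; transfer-perigee v_p = √[μ(2/r₁ − 1/a_t)] = 9413 m/s.
Δv₁ = v_p − v_c1 = 1865 m/s.
At r₂: circular v_c2 = √(μ/r₂) = 4036 m/s; transfer-apogee v_a = √[μ(2/r₂ − 1/a_t)] = 2691 m/s.
Δv₂ = v_c2 − v_a = 1345 m/s.
Total Δv = Δv₁ + Δv₂ = 3210 m/s = 3.210 km/s.

Δv_total ≈ 3.21 km/s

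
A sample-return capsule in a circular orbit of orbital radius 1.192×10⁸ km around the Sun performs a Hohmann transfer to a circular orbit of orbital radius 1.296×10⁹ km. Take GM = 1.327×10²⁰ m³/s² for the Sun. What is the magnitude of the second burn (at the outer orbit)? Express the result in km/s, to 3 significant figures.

Δv ≈ 5.97 km/s

r₁ = 1.192×10⁸ km = 1.192×10¹¹ m.
r₂ = 1.296×10⁹ km = 1.296×10¹² m.
Transfer ellipse a_t = (r₁ + r₂)/2 = 7.076×10¹¹ m.
At r₁: circular v_c1 = √(μ/r₁) = 33370 m/s; transfer-perihelion v_p = √[μ(2/r₁ − 1/a_t)] = 45160 m/s.
At r₂: circular v_c2 = √(μ/r₂) = 10120 m/s; transfer-aphelion v_a = √[μ(2/r₂ − 1/a_t)] = 4153 m/s.
Δv₂ = v_c2 − v_a = 5966 m/s.
= 5.966 km/s.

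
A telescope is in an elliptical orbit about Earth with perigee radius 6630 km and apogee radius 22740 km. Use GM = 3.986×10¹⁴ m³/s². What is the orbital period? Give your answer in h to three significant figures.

T ≈ 4.92 h

Semi-major axis a = (r_p + r_a)/2 = (6630.0 + 22740)/2 = 14685 km = 1.468×10⁷ m.
By Kepler's third law T = 2π√(a³/μ) = 2π × 2.819×10³ = 1.771×10⁴ s.
= 4.919 h.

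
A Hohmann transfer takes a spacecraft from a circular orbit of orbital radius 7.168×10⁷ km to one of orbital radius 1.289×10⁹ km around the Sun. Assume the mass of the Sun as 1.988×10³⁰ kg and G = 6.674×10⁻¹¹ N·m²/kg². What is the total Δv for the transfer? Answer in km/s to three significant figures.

Δv_total ≈ 23.0 km/s

μ = GM = 6.674×10⁻¹¹ × 1.988×10³⁰ = 1.327×10²⁰ m³/s².
r₁ = 7.168×10⁷ km = 7.168×10¹⁰ m.
r₂ = 1.289×10⁹ km = 1.289×10¹² m.
Transfer ellipse a_t = (r₁ + r₂)/2 = 6.803×10¹¹ m.
At r₁: circular v_c1 = √(μ/r₁) = 43020 m/s; transfer-perihelion v_p = √[μ(2/r₁ − 1/a_t)] = 59220 m/s.
Δv₁ = v_p − v_c1 = 16200 m/s.
At r₂: circular v_c2 = √(μ/r₂) = 10150 m/s; transfer-aphelion v_a = √[μ(2/r₂ − 1/a_t)] = 3293 m/s.
Δv₂ = v_c2 − v_a = 6852 m/s.
Total Δv = Δv₁ + Δv₂ = 23050 m/s = 23.05 km/s.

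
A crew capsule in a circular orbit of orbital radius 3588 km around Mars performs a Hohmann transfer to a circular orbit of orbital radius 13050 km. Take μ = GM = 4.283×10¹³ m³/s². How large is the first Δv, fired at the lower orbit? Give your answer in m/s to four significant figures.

Δv ≈ 872.3 m/s

r₁ = 3588 km = 3.588×10⁶ m.
r₂ = 13050 km = 1.305×10⁷ m.
Transfer ellipse a_t = (r₁ + r₂)/2 = 8.319×10⁶ m.
At r₁: circular v_c1 = √(μ/r₁) = 3455 m/s; transfer-periapsis v_p = √[μ(2/r₁ − 1/a_t)] = 4327 m/s.
Δv₁ = v_p − v_c1 = 872.3 m/s.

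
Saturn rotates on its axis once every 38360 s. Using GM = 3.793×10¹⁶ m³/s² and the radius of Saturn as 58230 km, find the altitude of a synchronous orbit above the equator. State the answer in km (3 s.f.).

h_sync ≈ 54000 km

A synchronous orbit has period T, so by Kepler's third law a = (μT²/4π²)^(1/3).
μT²/4π² = 3.793×10¹⁶ × (3.836×10⁴)² / 39.48 = 1.414×10²⁴ m³.
a = 1.122×10⁸ m = 1.1223×10⁵ km.
Altitude h = a − R = 1.1223×10⁵ − 58230 = 54005 km.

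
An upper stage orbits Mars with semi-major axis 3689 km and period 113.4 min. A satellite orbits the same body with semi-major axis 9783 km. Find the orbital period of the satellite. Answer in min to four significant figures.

T₂ ≈ 489.7 min

Kepler's third law: T² ∝ a³, so T₂ = T₁ (a₂/a₁)^(3/2).
a₂/a₁ = 2.652, (a₂/a₁)^(3/2) = 4.319.
T₂ = 113.4 × 4.319 = 489.7 min.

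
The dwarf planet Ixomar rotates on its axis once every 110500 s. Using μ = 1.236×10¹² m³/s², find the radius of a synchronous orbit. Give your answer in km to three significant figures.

A synchronous orbit has period T, so by Kepler's third law a = (μT²/4π²)^(1/3).
μT²/4π² = 1.236×10¹² × (1.105×10⁵)² / 39.48 = 3.823×10²⁰ m³.
a = 7.258×10⁶ m = 7257.6 km.

r_sync ≈ 7260 km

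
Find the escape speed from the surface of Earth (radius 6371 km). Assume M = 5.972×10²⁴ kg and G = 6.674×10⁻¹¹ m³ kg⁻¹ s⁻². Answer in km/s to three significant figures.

v_esc ≈ 11.2 km/s

μ = GM = 6.674×10⁻¹¹ × 5.972×10²⁴ = 3.986×10¹⁴ m³/s².
r = R = 6.371×10⁶ m.
Escape speed v_esc = √(2μ/r) = √(2 × 3.986×10¹⁴ / 6.371×10⁶) = √(1.251×10⁸) = 11190 m/s.
= 11.19 km/s.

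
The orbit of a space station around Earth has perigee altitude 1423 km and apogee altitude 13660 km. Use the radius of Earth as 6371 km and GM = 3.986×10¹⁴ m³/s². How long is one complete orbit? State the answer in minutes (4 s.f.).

r_p = 6371 + 1423 = 7794.0 km = 7.7940×10⁶ m.
r_a = 6371 + 13660 = 20031 km = 2.0031×10⁷ m.
Semi-major axis a = (r_p + r_a)/2 = (7794.0 + 20031)/2 = 13912 km = 1.391×10⁷ m.
By Kepler's third law T = 2π√(a³/μ) = 2π × 2.599×10³ = 1.633×10⁴ s.
= 272.2 minutes.

T ≈ 272.2 minutes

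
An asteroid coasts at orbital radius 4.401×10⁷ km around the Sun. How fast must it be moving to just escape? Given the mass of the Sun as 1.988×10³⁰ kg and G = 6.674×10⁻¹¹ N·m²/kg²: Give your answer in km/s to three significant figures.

μ = GM = 6.674×10⁻¹¹ × 1.988×10³⁰ = 1.327×10²⁰ m³/s².
r = 4.401×10⁷ km = 4.401×10¹⁰ m.
Escape speed v_esc = √(2μ/r) = √(2 × 1.327×10²⁰ / 4.401×10¹⁰) = √(6.029×10⁹) = 77650 m/s.
= 77.65 km/s.

v_esc ≈ 77.6 km/s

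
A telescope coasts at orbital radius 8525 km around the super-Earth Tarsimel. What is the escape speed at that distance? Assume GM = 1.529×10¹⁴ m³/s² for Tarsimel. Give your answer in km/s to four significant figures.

r = 8525 km = 8.525×10⁶ m.
Escape speed v_esc = √(2μ/r) = √(2 × 1.529×10¹⁴ / 8.525×10⁶) = √(3.587×10⁷) = 5989 m/s.
= 5.989 km/s.

v_esc ≈ 5.989 km/s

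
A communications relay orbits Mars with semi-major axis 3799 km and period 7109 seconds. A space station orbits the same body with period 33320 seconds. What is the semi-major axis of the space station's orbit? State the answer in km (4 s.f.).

Kepler's third law: a³ ∝ T², so a₂ = a₁ (T₂/T₁)^(2/3).
T₂/T₁ = 4.687, (T₂/T₁)^(2/3) = 2.801.
a₂ = 3799 × 2.801 = 10640 km.

a₂ ≈ 10640 km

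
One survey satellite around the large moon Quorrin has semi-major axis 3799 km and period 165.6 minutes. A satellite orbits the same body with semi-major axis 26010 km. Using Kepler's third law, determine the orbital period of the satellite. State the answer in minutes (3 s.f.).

Kepler's third law: T² ∝ a³, so T₂ = T₁ (a₂/a₁)^(3/2).
a₂/a₁ = 6.847, (a₂/a₁)^(3/2) = 17.91.
T₂ = 165.6 × 17.91 = 2967 minutes.

T₂ ≈ 2970 minutes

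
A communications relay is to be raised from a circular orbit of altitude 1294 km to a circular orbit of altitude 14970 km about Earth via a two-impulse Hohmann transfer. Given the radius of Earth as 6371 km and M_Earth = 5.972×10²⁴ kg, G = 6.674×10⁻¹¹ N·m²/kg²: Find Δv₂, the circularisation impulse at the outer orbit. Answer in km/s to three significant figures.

Δv ≈ 1.18 km/s

μ = GM = 6.674×10⁻¹¹ × 5.972×10²⁴ = 3.986×10¹⁴ m³/s².
r₁ = 6371 + 1294 = 7665.0 km = 7.6650×10⁶ m.
r₂ = 6371 + 14970 = 21341 km = 2.1341×10⁷ m.
Transfer ellipse a_t = (r₁ + r₂)/2 = 1.450×10⁷ m.
At r₁: circular v_c1 = √(μ/r₁) = 7211 m/s; transfer-perigee v_p = √[μ(2/r₁ − 1/a_t)] = 8747 m/s.
At r₂: circular v_c2 = √(μ/r₂) = 4322 m/s; transfer-apogee v_a = √[μ(2/r₂ − 1/a_t)] = 3142 m/s.
Δv₂ = v_c2 − v_a = 1180 m/s.
= 1.180 km/s.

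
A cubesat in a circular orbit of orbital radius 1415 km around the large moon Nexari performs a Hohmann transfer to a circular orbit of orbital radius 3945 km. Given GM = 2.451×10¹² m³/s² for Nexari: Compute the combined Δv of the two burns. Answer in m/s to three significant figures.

r₁ = 1415 km = 1.415×10⁶ m.
r₂ = 3945 km = 3.945×10⁶ m.
Transfer ellipse a_t = (r₁ + r₂)/2 = 2.680×10⁶ m.
At r₁: circular v_c1 = √(μ/r₁) = 1316 m/s; transfer-periapsis v_p = √[μ(2/r₁ − 1/a_t)] = 1597 m/s.
Δv₁ = v_p − v_c1 = 280.7 m/s.
At r₂: circular v_c2 = √(μ/r₂) = 788.2 m/s; transfer-apoapsis v_a = √[μ(2/r₂ − 1/a_t)] = 572.7 m/s.
Δv₂ = v_c2 − v_a = 215.5 m/s.
Total Δv = Δv₁ + Δv₂ = 496.2 m/s.

Δv_total ≈ 496 m/s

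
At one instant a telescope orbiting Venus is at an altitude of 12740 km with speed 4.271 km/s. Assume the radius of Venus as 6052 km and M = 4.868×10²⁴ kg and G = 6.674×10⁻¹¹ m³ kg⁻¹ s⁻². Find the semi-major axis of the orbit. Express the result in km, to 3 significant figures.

a ≈ 19900 km

μ = GM = 6.674×10⁻¹¹ × 4.868×10²⁴ = 3.249×10¹⁴ m³/s².
r = 6052 + 12740 = 18792 km = 1.879×10⁷ m.
Vis-viva rearranged: 1/a = 2/r − v²/μ = 1.064×10⁻⁷ − 5.615×10⁻⁸ = 5.028×10⁻⁸ m⁻¹.
a = 1.989×10⁷ m = 19888 km.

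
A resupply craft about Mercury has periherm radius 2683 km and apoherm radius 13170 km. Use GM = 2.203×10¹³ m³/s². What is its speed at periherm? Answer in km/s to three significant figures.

Semi-major axis a = (r_p + r_a)/2 = 7926.5 km = 7.926×10⁶ m.
Vis-viva: v² = μ(2/r − 1/a) = 2.203×10¹³ × (7.454×10⁻⁷ − 1.262×10⁻⁷) = 1.364×10⁷ m²/s².
v = 3694 m/s = 3.694 km/s.

v ≈ 3.69 km/s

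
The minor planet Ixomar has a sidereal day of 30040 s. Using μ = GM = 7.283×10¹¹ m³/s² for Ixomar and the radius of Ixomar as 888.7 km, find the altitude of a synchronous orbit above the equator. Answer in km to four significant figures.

h_sync ≈ 1665 km

A synchronous orbit has period T, so by Kepler's third law a = (μT²/4π²)^(1/3).
μT²/4π² = 7.283×10¹¹ × (3.004×10⁴)² / 39.48 = 1.665×10¹⁹ m³.
a = 2.553×10⁶ m = 2553.4 km.
Altitude h = a − R = 2553.4 − 888.7 = 1664.7 km.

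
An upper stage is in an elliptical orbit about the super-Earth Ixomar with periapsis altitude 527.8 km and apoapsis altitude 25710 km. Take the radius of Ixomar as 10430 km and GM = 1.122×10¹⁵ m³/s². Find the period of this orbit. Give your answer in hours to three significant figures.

T ≈ 5.95 hours

r_p = 10430 + 527.8 = 10958 km = 1.0958×10⁷ m.
r_a = 10430 + 25710 = 36140 km = 3.6140×10⁷ m.
Semi-major axis a = (r_p + r_a)/2 = (10958 + 36140)/2 = 23549 km = 2.355×10⁷ m.
By Kepler's third law T = 2π√(a³/μ) = 2π × 3.412×10³ = 2.144×10⁴ s.
= 5.954 hours.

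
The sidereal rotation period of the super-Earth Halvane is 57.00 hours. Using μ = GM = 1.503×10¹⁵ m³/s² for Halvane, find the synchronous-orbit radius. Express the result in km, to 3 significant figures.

T = 57.00 hours = 2.052×10⁵ s.
A synchronous orbit has period T, so by Kepler's third law a = (μT²/4π²)^(1/3).
μT²/4π² = 1.503×10¹⁵ × (2.052×10⁵)² / 39.48 = 1.603×10²⁴ m³.
a = 1.170×10⁸ m = 1.1704×10⁵ km.

r_sync ≈ 1.17×10⁵ km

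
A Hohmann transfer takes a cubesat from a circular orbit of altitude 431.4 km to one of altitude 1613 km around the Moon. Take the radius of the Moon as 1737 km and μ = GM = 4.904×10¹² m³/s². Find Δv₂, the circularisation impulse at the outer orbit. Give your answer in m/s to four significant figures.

Δv ≈ 137.3 m/s

r₁ = 1737 + 431.4 = 2168.4 km = 2.1684×10⁶ m.
r₂ = 1737 + 1613 = 3350.0 km = 3.3500×10⁶ m.
Transfer ellipse a_t = (r₁ + r₂)/2 = 2.759×10⁶ m.
At r₁: circular v_c1 = √(μ/r₁) = 1504 m/s; transfer-perilune v_p = √[μ(2/r₁ − 1/a_t)] = 1657 m/s.
At r₂: circular v_c2 = √(μ/r₂) = 1210 m/s; transfer-apolune v_a = √[μ(2/r₂ − 1/a_t)] = 1073 m/s.
Δv₂ = v_c2 − v_a = 137.3 m/s.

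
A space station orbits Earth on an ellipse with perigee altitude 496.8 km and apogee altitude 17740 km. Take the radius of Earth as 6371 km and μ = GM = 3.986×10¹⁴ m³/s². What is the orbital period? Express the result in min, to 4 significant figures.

T ≈ 319.8 min

r_p = 6371 + 496.8 = 6867.8 km = 6.8678×10⁶ m.
r_a = 6371 + 17740 = 24111 km = 2.4111×10⁷ m.
Semi-major axis a = (r_p + r_a)/2 = (6867.8 + 24111)/2 = 15489 km = 1.549×10⁷ m.
By Kepler's third law T = 2π√(a³/μ) = 2π × 3.053×10³ = 1.919×10⁴ s.
= 319.8 min.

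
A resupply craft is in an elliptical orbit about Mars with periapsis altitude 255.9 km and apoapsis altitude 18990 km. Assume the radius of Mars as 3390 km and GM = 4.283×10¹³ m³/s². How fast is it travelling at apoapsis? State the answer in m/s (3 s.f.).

r_p = 3390 + 255.9 = 3645.9 km = 3.6459×10⁶ m.
r_a = 3390 + 18990 = 22380 km = 2.2380×10⁷ m.
Semi-major axis a = (r_p + r_a)/2 = 13013 km = 1.301×10⁷ m.
Vis-viva: v² = μ(2/r − 1/a) = 4.283×10¹³ × (8.937×10⁻⁸ − 7.685×10⁻⁸) = 5.362×10⁵ m²/s².
v = 732.2 m/s.

v ≈ 732 m/s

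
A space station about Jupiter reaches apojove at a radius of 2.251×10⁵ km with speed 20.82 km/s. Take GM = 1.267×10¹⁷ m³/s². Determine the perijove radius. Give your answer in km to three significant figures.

r_a = 2.251×10⁸ m.
Specific energy ε = v²/2 − μ/r = -3.461×10⁸ J/kg, so a = −μ/(2ε) = 1.830×10⁸ m.
The apsides satisfy r_p + r_a = 2a, so the perijove radius is 2a − r_a = 1.410×10⁸ m = 1.4095×10⁵ km.

perijove radius ≈ 1.41×10⁵ km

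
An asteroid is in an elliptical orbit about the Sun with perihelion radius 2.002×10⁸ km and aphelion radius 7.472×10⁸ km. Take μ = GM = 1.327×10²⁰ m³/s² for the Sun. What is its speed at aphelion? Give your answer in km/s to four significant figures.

v ≈ 8.664 km/s

Semi-major axis a = (r_p + r_a)/2 = 4.7370×10⁸ km = 4.737×10¹¹ m.
Vis-viva: v² = μ(2/r − 1/a) = 1.327×10²⁰ × (2.677×10⁻¹² − 2.111×10⁻¹²) = 7.506×10⁷ m²/s².
v = 8664 m/s = 8.664 km/s.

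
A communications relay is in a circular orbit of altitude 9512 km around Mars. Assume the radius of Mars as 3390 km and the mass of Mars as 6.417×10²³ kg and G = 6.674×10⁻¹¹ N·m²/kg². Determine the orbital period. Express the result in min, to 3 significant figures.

μ = GM = 6.674×10⁻¹¹ × 6.417×10²³ = 4.283×10¹³ m³/s².
r = 3390 + 9512 = 12902 km = 1.2902×10⁷ m.
Kepler's third law: T = 2π√(r³/μ) = 2π√((1.290×10⁷)³ / 4.283×10¹³).
r³/μ = 5.015×10⁷ s², so T = 2π × 7.082×10³ = 4.449×10⁴ s.
Converting: 4.449×10⁴ s ÷ 60.00 = 741.6 min.

T ≈ 742 min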